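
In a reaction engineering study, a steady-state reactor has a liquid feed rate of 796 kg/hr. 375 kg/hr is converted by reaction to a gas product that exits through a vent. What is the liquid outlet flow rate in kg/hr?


Steady-state mass balance on the main outlet: F_out = F_in - F_removed
F_out = 796 - 375
F_out = 421 kg/hr


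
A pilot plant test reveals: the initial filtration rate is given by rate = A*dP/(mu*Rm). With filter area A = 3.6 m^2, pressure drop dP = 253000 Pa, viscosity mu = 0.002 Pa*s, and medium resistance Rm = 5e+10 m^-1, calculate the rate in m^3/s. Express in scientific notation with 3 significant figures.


rate = A * dP / (mu * Rm)
rate = 3.6 * 253000 / (0.002 * 5e+10)
rate = 910800.0 / 1.000e+08
rate = 9.11e-03 m^3/s


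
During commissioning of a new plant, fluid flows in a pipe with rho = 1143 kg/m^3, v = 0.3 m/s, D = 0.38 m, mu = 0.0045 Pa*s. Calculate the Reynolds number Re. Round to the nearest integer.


Re = rho * v * D / mu
Re = 1143 * 0.3 * 0.38 / 0.0045
Re = 130.302 / 0.0045
Re = 28956


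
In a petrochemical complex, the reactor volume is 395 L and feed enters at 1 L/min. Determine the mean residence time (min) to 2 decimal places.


tau = V / v0
tau = 395 / 1
tau = 395.00 min


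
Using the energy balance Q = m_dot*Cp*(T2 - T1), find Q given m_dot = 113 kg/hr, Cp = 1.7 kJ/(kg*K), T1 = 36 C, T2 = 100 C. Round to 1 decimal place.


Q = m_dot * Cp * (T2 - T1)
Q = 113 * 1.7 * (100 - 36)
Q = 113 * 1.7 * 64
Q = 12294.4 kJ/hr


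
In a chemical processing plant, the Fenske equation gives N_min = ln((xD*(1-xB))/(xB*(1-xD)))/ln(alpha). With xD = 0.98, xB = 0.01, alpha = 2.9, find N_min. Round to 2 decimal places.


N_min = ln((xD*(1-xB))/(xB*(1-xD))) / ln(alpha)
Numerator inside ln: 0.9702 / 0.0002 = 4851.0
ln(4851.0) = 8.48694
ln(alpha) = ln(2.9) = 1.064711
N_min = 8.48694 / 1.064711 = 7.97


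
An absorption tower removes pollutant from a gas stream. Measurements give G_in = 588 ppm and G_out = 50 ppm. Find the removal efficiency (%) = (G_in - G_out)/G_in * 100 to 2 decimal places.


Efficiency = (G_in - G_out) / G_in * 100%
Efficiency = (588 - 50) / 588 * 100
Efficiency = 538 / 588 * 100
Efficiency = 91.50%


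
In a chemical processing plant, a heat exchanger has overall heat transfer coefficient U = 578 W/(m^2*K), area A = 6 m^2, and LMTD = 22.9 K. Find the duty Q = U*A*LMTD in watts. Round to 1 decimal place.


Q = U * A * LMTD
Q = 578 * 6 * 22.9
Q = 79417.2 W


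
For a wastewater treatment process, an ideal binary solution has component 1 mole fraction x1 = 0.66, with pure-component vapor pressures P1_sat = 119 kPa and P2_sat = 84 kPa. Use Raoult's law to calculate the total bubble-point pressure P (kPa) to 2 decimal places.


P = x1*P1_sat + x2*P2_sat
x2 = 1 - x1 = 1 - 0.66 = 0.34
P = 0.66*119 + 0.34*84
P = 78.54 + 28.56
P = 107.10 kPa


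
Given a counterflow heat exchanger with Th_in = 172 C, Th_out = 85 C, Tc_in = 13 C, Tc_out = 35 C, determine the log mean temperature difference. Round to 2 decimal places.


dT1 = Th_in - Tc_out = 172 - 35 = 137
dT2 = Th_out - Tc_in = 85 - 13 = 72
LMTD = (dT1 - dT2) / ln(dT1/dT2)
LMTD = (137 - 72) / ln(137/72)
LMTD = 101.04 K


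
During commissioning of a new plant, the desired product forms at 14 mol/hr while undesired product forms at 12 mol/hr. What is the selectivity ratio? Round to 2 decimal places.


S = desired product rate / undesired product rate
S = 14 / 12
S = 1.17


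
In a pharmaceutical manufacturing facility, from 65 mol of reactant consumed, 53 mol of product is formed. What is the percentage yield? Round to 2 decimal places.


Yield = (moles product / moles consumed) * 100%
Yield = (53 / 65) * 100
Yield = 0.8154 * 100
Yield = 81.54%


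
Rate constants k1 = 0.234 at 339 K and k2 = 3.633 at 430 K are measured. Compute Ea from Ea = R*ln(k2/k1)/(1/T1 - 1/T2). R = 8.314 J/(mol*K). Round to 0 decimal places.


Ea = R * ln(k2/k1) / (1/T1 - 1/T2)
ln(k2/k1) = ln(3.633/0.234) = 2.7424929
1/T1 - 1/T2 = 1/339 - 1/430 = 0.000624271112
Ea = 8.314 * 2.7424929 / 0.000624271112
Ea = 36524 J/mol


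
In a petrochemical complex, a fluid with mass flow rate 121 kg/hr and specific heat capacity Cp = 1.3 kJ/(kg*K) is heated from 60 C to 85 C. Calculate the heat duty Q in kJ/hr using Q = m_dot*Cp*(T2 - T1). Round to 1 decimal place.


Q = m_dot * Cp * (T2 - T1)
Q = 121 * 1.3 * (85 - 60)
Q = 121 * 1.3 * 25
Q = 3932.5 kJ/hr


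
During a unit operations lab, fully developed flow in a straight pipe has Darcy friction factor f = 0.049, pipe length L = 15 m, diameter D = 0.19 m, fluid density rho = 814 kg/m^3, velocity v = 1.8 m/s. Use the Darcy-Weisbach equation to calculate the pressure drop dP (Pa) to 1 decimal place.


dP = f * (L/D) * (rho*v^2/2)
dP = 0.049 * (15/0.19) * (814*1.8^2/2)
L/D = 78.94736842
rho*v^2/2 = 814*3.24/2 = 1318.68
dP = 0.049 * 78.94736842 * 1318.68
dP = 5101.2 Pa


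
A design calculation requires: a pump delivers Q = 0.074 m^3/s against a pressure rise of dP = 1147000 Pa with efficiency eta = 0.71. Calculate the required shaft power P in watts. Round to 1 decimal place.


P = Q * dP / eta
P = 0.074 * 1147000 / 0.71
P = 84878.0 / 0.71
P = 119546.5 W


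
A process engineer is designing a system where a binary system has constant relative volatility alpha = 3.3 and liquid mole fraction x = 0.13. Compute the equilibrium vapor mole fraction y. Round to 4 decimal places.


y = alpha*x / (1 + (alpha-1)*x)
y = 3.3*0.13 / (1 + (3.3-1)*0.13)
y = 0.429 / (1 + 0.299)
y = 0.429 / 1.299
y = 0.3303


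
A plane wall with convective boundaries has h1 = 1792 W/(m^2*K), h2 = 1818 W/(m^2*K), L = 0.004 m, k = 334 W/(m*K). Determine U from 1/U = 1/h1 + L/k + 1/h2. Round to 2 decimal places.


1/U = 1/h1 + L/k + 1/h2
1/U = 1/1792 + 0.004/334 + 1/1818
1/U = 0.0005580357 + 1.1976e-05 + 0.000550055
1/U = 0.0011200667
U = 892.80 W/(m^2*K)


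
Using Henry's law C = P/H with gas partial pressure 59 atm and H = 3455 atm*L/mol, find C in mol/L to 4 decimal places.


C = P / H
C = 59 / 3455
C = 0.0171 mol/L


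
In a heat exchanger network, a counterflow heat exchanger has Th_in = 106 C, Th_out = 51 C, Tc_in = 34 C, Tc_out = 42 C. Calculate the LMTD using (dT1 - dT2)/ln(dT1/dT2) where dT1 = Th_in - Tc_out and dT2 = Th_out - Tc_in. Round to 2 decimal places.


dT1 = Th_in - Tc_out = 106 - 42 = 64
dT2 = Th_out - Tc_in = 51 - 34 = 17
LMTD = (dT1 - dT2) / ln(dT1/dT2)
LMTD = (64 - 17) / ln(64/17)
LMTD = 35.45 K


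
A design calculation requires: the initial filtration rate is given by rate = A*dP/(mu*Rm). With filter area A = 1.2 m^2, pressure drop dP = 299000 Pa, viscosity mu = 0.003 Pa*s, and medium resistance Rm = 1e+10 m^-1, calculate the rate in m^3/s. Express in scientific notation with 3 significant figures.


rate = A * dP / (mu * Rm)
rate = 1.2 * 299000 / (0.003 * 1e+10)
rate = 358800.0 / 3.000e+07
rate = 1.20e-02 m^3/s


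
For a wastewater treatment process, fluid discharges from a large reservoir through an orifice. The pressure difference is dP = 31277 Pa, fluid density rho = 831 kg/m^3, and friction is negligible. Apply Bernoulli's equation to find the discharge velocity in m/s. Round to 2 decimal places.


v = sqrt(2*dP/rho)
v = sqrt(2*31277/831)
v = sqrt(75.275572)
v = 8.68 m/s


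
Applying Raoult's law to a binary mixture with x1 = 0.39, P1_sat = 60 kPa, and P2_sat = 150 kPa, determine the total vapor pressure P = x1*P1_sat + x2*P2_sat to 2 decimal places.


P = x1*P1_sat + x2*P2_sat
x2 = 1 - x1 = 1 - 0.39 = 0.61
P = 0.39*60 + 0.61*150
P = 23.4 + 91.5
P = 114.90 kPa


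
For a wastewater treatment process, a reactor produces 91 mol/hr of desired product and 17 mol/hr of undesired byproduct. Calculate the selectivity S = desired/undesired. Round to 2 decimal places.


S = desired product rate / undesired product rate
S = 91 / 17
S = 5.35


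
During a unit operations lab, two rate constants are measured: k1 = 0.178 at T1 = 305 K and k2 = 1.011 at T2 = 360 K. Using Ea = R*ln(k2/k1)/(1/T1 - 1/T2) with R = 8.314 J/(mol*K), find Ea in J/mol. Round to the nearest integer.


Ea = R * ln(k2/k1) / (1/T1 - 1/T2)
ln(k2/k1) = ln(1.011/0.178) = 1.7369117
1/T1 - 1/T2 = 1/305 - 1/360 = 0.000500910747
Ea = 8.314 * 1.7369117 / 0.000500910747
Ea = 28829 J/mol


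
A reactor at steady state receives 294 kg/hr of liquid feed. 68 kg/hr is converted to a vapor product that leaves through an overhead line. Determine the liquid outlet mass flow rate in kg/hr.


Steady-state mass balance on the main outlet: F_out = F_in - F_removed
F_out = 294 - 68
F_out = 226 kg/hr


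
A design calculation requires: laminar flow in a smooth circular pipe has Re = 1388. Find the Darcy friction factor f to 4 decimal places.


f = 64 / Re
f = 64 / 1388
f = 0.0461


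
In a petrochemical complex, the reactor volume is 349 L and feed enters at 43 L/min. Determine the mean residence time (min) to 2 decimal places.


tau = V / v0
tau = 349 / 43
tau = 8.12 min


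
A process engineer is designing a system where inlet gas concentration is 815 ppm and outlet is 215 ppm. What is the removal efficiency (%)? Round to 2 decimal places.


Efficiency = (G_in - G_out) / G_in * 100%
Efficiency = (815 - 215) / 815 * 100
Efficiency = 600 / 815 * 100
Efficiency = 73.62%


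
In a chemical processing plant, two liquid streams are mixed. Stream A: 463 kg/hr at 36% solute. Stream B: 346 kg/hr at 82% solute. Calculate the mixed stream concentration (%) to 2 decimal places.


Mass balance on solute: F1*x1 + F2*x2 = F3*x3
F3 = F1 + F2 = 463 + 346 = 809 kg/hr
x3 = (F1*x1 + F2*x2)/F3
x3 = (463*0.36 + 346*0.82) / 809
x3 = 55.67%


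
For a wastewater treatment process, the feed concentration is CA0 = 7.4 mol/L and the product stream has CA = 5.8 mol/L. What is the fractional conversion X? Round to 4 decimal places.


X = (CA0 - CA) / CA0
X = (7.4 - 5.8) / 7.4
X = 1.6 / 7.4
X = 0.2162


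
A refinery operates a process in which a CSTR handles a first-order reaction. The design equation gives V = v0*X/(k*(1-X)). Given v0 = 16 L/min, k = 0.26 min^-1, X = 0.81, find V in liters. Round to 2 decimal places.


V = v0 * X / (k * (1 - X))
V = 16 * 0.81 / (0.26 * (1 - 0.81))
V = 12.96 / (0.26 * 0.19)
V = 12.96 / 0.0494
V = 262.35 L


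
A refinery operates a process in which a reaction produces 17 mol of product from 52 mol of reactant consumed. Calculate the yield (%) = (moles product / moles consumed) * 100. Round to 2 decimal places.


Yield = (moles product / moles consumed) * 100%
Yield = (17 / 52) * 100
Yield = 0.3269 * 100
Yield = 32.69%


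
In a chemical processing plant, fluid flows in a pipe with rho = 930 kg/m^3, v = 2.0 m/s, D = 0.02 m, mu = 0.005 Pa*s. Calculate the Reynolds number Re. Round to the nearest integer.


Re = rho * v * D / mu
Re = 930 * 2.0 * 0.02 / 0.005
Re = 37.2 / 0.005
Re = 7440


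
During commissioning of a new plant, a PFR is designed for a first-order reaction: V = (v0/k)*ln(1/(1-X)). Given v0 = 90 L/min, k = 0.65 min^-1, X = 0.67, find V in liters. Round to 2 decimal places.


V = (v0/k) * ln(1/(1-X))
V = (90/0.65) * ln(1/(1-0.67))
V = 138.461538 * ln(3.030303)
V = 138.461538 * 1.108663
V = 153.51 L


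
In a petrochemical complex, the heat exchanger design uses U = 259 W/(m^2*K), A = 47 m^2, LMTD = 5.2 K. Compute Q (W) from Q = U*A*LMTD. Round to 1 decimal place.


Q = U * A * LMTD
Q = 259 * 47 * 5.2
Q = 63299.6 W


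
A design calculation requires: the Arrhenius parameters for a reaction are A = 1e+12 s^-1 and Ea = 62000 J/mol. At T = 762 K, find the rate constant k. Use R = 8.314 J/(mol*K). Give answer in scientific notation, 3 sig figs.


k = A * exp(-Ea/(R*T))
k = 1e+12 * exp(-62000 / (8.314 * 762))
k = 1e+12 * exp(-9.786484)
k = 5.62e+07


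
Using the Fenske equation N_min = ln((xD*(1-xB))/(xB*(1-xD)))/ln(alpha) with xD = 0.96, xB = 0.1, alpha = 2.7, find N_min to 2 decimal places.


N_min = ln((xD*(1-xB))/(xB*(1-xD))) / ln(alpha)
Numerator inside ln: 0.864 / 0.004 = 216.0
ln(216.0) = 5.375278
ln(alpha) = ln(2.7) = 0.993252
N_min = 5.375278 / 0.993252 = 5.41


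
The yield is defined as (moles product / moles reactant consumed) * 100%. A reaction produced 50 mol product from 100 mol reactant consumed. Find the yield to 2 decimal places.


Yield = (moles product / moles consumed) * 100%
Yield = (50 / 100) * 100
Yield = 0.5 * 100
Yield = 50.00%


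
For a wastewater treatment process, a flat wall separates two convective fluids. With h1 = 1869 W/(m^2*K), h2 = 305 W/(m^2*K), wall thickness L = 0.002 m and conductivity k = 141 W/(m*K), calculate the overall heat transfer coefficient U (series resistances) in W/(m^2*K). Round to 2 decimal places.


1/U = 1/h1 + L/k + 1/h2
1/U = 1/1869 + 0.002/141 + 1/305
1/U = 0.0005350455 + 1.41844e-05 + 0.0032786885
1/U = 0.0038279184
U = 261.24 W/(m^2*K)


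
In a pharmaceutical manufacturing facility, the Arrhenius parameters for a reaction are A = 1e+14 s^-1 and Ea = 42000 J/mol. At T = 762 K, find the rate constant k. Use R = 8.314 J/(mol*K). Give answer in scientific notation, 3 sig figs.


k = A * exp(-Ea/(R*T))
k = 1e+14 * exp(-42000 / (8.314 * 762))
k = 1e+14 * exp(-6.629554)
k = 1.32e+11


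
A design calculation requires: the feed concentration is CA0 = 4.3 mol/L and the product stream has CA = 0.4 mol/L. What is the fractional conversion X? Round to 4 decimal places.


X = (CA0 - CA) / CA0
X = (4.3 - 0.4) / 4.3
X = 3.9 / 4.3
X = 0.9070


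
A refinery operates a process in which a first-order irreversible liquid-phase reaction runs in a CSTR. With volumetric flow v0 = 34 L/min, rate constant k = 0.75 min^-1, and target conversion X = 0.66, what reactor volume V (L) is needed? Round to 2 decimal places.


V = v0 * X / (k * (1 - X))
V = 34 * 0.66 / (0.75 * (1 - 0.66))
V = 22.44 / (0.75 * 0.34)
V = 22.44 / 0.255
V = 88.00 L


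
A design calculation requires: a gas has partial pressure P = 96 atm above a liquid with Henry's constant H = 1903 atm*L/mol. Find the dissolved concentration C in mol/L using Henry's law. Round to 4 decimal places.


C = P / H
C = 96 / 1903
C = 0.0504 mol/L


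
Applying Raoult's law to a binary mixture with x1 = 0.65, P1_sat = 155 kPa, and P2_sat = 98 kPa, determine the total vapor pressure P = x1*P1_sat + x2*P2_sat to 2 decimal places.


P = x1*P1_sat + x2*P2_sat
x2 = 1 - x1 = 1 - 0.65 = 0.35
P = 0.65*155 + 0.35*98
P = 100.75 + 34.3
P = 135.05 kPa


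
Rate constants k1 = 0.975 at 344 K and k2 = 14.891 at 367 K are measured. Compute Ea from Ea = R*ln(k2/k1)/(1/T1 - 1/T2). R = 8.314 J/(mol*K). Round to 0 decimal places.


Ea = R * ln(k2/k1) / (1/T1 - 1/T2)
ln(k2/k1) = ln(14.891/0.975) = 2.7260748
1/T1 - 1/T2 = 1/344 - 1/367 = 0.000182181104
Ea = 8.314 * 2.7260748 / 0.000182181104
Ea = 124407 J/mol


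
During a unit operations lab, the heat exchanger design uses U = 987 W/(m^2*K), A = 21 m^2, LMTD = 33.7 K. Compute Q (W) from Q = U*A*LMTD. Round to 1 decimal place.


Q = U * A * LMTD
Q = 987 * 21 * 33.7
Q = 698499.9 W


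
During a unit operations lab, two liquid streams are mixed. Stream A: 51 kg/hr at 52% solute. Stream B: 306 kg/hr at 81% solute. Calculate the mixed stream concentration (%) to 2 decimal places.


Mass balance on solute: F1*x1 + F2*x2 = F3*x3
F3 = F1 + F2 = 51 + 306 = 357 kg/hr
x3 = (F1*x1 + F2*x2)/F3
x3 = (51*0.52 + 306*0.81) / 357
x3 = 76.86%


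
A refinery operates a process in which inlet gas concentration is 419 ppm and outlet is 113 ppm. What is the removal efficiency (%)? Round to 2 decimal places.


Efficiency = (G_in - G_out) / G_in * 100%
Efficiency = (419 - 113) / 419 * 100
Efficiency = 306 / 419 * 100
Efficiency = 73.03%


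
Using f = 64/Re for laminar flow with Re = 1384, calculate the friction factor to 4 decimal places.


f = 64 / Re
f = 64 / 1384
f = 0.0462


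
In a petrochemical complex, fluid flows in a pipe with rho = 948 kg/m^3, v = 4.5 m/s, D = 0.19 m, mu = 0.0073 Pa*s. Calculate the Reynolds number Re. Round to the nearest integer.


Re = rho * v * D / mu
Re = 948 * 4.5 * 0.19 / 0.0073
Re = 810.54 / 0.0073
Re = 111033


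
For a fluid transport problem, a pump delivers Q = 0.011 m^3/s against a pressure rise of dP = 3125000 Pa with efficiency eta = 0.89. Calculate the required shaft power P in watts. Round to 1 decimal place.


P = Q * dP / eta
P = 0.011 * 3125000 / 0.89
P = 34375.0 / 0.89
P = 38623.6 W


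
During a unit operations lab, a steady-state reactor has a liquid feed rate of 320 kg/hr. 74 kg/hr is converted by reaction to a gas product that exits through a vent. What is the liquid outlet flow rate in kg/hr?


Steady-state mass balance on the main outlet: F_out = F_in - F_removed
F_out = 320 - 74
F_out = 246 kg/hr


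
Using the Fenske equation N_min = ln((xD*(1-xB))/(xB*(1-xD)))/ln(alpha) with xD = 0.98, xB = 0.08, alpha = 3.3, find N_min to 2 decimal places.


N_min = ln((xD*(1-xB))/(xB*(1-xD))) / ln(alpha)
Numerator inside ln: 0.9016 / 0.0016 = 563.5
ln(563.5) = 6.334167
ln(alpha) = ln(3.3) = 1.193922
N_min = 6.334167 / 1.193922 = 5.31


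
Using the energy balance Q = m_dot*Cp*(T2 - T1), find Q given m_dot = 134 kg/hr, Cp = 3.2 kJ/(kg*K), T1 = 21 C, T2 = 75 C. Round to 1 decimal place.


Q = m_dot * Cp * (T2 - T1)
Q = 134 * 3.2 * (75 - 21)
Q = 134 * 3.2 * 54
Q = 23155.2 kJ/hr


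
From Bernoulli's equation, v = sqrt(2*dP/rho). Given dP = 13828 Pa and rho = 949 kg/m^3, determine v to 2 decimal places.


v = sqrt(2*dP/rho)
v = sqrt(2*13828/949)
v = sqrt(29.142255)
v = 5.40 m/s


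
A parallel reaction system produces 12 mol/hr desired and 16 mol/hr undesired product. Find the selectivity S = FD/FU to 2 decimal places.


S = desired product rate / undesired product rate
S = 12 / 16
S = 0.75


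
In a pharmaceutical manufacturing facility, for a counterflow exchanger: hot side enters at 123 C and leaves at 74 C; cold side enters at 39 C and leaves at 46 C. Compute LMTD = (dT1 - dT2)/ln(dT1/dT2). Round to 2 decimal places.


dT1 = Th_in - Tc_out = 123 - 46 = 77
dT2 = Th_out - Tc_in = 74 - 39 = 35
LMTD = (dT1 - dT2) / ln(dT1/dT2)
LMTD = (77 - 35) / ln(77/35)
LMTD = 53.27 K


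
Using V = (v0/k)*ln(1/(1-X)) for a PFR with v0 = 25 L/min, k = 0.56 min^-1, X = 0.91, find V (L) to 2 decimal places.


V = (v0/k) * ln(1/(1-X))
V = (25/0.56) * ln(1/(1-0.91))
V = 44.642857 * ln(11.111111)
V = 44.642857 * 2.407946
V = 107.50 L


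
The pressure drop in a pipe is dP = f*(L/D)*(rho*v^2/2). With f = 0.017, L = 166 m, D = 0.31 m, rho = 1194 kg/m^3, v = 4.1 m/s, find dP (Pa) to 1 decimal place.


dP = f * (L/D) * (rho*v^2/2)
dP = 0.017 * (166/0.31) * (1194*4.1^2/2)
L/D = 535.48387097
rho*v^2/2 = 1194*16.81/2 = 10035.57
dP = 0.017 * 535.48387097 * 10035.57
dP = 91356.1 Pa


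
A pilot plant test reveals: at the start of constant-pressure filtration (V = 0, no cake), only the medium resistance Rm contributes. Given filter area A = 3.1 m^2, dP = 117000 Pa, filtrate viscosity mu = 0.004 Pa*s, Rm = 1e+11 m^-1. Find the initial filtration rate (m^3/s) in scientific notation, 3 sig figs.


rate = A * dP / (mu * Rm)
rate = 3.1 * 117000 / (0.004 * 1e+11)
rate = 362700.0 / 4.000e+08
rate = 9.07e-04 m^3/s


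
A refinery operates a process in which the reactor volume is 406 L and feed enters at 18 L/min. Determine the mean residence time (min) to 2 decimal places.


tau = V / v0
tau = 406 / 18
tau = 22.56 min


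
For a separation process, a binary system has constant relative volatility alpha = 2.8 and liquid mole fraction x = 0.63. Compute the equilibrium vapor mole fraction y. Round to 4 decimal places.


y = alpha*x / (1 + (alpha-1)*x)
y = 2.8*0.63 / (1 + (2.8-1)*0.63)
y = 1.764 / (1 + 1.134)
y = 1.764 / 2.134
y = 0.8266


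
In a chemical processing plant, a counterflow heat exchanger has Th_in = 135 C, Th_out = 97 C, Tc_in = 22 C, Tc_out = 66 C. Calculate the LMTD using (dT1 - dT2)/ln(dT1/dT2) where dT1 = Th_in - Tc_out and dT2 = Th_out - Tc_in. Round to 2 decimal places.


dT1 = Th_in - Tc_out = 135 - 66 = 69
dT2 = Th_out - Tc_in = 97 - 22 = 75
LMTD = (dT1 - dT2) / ln(dT1/dT2)
LMTD = (69 - 75) / ln(69/75)
LMTD = 71.96 K


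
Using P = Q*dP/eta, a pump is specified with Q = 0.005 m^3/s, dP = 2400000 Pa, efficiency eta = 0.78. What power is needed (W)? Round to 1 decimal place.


P = Q * dP / eta
P = 0.005 * 2400000 / 0.78
P = 12000.0 / 0.78
P = 15384.6 W


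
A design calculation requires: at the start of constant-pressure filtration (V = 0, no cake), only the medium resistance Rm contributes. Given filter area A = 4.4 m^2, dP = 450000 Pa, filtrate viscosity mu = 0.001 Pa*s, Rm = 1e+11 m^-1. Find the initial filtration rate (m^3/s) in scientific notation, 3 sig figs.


rate = A * dP / (mu * Rm)
rate = 4.4 * 450000 / (0.001 * 1e+11)
rate = 1980000.0 / 1.000e+08
rate = 1.98e-02 m^3/s


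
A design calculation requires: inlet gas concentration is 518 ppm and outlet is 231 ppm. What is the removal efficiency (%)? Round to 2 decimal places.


Efficiency = (G_in - G_out) / G_in * 100%
Efficiency = (518 - 231) / 518 * 100
Efficiency = 287 / 518 * 100
Efficiency = 55.41%


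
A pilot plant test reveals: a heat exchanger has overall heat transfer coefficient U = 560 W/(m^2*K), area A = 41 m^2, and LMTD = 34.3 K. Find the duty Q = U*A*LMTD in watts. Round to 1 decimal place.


Q = U * A * LMTD
Q = 560 * 41 * 34.3
Q = 787528.0 W


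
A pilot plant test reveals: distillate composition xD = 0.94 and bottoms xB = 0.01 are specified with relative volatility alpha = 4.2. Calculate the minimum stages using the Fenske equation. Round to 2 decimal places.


N_min = ln((xD*(1-xB))/(xB*(1-xD))) / ln(alpha)
Numerator inside ln: 0.9306 / 0.0006 = 1551.0
ln(1551.0) = 7.346655
ln(alpha) = ln(4.2) = 1.435085
N_min = 7.346655 / 1.435085 = 5.12


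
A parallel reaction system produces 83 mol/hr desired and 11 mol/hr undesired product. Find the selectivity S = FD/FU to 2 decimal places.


S = desired product rate / undesired product rate
S = 83 / 11
S = 7.55


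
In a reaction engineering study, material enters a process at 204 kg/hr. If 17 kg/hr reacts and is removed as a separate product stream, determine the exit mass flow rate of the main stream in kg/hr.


Steady-state mass balance on the main outlet: F_out = F_in - F_removed
F_out = 204 - 17
F_out = 187 kg/hr


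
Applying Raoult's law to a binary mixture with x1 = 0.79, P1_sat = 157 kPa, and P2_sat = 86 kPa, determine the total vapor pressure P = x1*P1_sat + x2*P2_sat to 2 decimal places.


P = x1*P1_sat + x2*P2_sat
x2 = 1 - x1 = 1 - 0.79 = 0.21
P = 0.79*157 + 0.21*86
P = 124.03 + 18.06
P = 142.09 kPa


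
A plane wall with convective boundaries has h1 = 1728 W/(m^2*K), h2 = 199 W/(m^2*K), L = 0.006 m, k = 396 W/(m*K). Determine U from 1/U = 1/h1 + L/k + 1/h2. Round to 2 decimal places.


1/U = 1/h1 + L/k + 1/h2
1/U = 1/1728 + 0.006/396 + 1/199
1/U = 0.0005787037 + 1.51515e-05 + 0.0050251256
1/U = 0.0056189808
U = 177.97 W/(m^2*K)


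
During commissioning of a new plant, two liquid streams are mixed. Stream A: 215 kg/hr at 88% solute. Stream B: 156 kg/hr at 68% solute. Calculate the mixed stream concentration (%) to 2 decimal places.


Mass balance on solute: F1*x1 + F2*x2 = F3*x3
F3 = F1 + F2 = 215 + 156 = 371 kg/hr
x3 = (F1*x1 + F2*x2)/F3
x3 = (215*0.88 + 156*0.68) / 371
x3 = 79.59%


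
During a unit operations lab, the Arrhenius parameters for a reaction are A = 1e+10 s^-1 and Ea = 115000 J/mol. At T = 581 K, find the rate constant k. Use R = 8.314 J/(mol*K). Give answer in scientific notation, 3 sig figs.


k = A * exp(-Ea/(R*T))
k = 1e+10 * exp(-115000 / (8.314 * 581))
k = 1e+10 * exp(-23.807385)
k = 4.58e-01


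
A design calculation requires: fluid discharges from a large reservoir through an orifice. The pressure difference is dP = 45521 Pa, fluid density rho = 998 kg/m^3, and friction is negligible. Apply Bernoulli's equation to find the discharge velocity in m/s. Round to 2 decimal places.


v = sqrt(2*dP/rho)
v = sqrt(2*45521/998)
v = sqrt(91.224449)
v = 9.55 m/s


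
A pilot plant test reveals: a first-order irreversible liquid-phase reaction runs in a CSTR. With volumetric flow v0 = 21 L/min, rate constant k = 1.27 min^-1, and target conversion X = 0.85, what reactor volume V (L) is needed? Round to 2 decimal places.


V = v0 * X / (k * (1 - X))
V = 21 * 0.85 / (1.27 * (1 - 0.85))
V = 17.85 / (1.27 * 0.15)
V = 17.85 / 0.1905
V = 93.70 L


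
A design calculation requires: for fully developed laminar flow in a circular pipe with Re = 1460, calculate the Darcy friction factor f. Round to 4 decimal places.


f = 64 / Re
f = 64 / 1460
f = 0.0438


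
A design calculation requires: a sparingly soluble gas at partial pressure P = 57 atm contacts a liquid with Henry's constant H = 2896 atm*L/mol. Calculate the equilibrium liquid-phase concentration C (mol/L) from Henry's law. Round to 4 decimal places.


C = P / H
C = 57 / 2896
C = 0.0197 mol/L


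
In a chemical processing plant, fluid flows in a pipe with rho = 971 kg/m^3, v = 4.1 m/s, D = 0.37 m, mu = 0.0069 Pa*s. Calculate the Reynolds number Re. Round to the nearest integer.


Re = rho * v * D / mu
Re = 971 * 4.1 * 0.37 / 0.0069
Re = 1473.007 / 0.0069
Re = 213479


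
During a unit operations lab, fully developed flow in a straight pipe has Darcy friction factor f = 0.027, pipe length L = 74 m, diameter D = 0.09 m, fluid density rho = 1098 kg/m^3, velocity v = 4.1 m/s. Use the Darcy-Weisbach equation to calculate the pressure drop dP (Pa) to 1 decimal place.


dP = f * (L/D) * (rho*v^2/2)
dP = 0.027 * (74/0.09) * (1098*4.1^2/2)
L/D = 822.22222222
rho*v^2/2 = 1098*16.81/2 = 9228.69
dP = 0.027 * 822.22222222 * 9228.69
dP = 204876.9 Pa


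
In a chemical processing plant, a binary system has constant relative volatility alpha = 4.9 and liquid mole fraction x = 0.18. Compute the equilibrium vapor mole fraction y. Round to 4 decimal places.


y = alpha*x / (1 + (alpha-1)*x)
y = 4.9*0.18 / (1 + (4.9-1)*0.18)
y = 0.882 / (1 + 0.702)
y = 0.882 / 1.702
y = 0.5182


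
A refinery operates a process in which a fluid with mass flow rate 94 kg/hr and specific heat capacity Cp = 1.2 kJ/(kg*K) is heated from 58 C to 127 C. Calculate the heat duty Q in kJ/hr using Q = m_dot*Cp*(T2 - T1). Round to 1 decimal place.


Q = m_dot * Cp * (T2 - T1)
Q = 94 * 1.2 * (127 - 58)
Q = 94 * 1.2 * 69
Q = 7783.2 kJ/hr


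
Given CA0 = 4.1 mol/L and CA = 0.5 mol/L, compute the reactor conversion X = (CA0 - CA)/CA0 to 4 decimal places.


X = (CA0 - CA) / CA0
X = (4.1 - 0.5) / 4.1
X = 3.6 / 4.1
X = 0.8780


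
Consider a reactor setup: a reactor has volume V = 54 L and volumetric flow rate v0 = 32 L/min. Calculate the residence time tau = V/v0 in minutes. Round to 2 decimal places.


tau = V / v0
tau = 54 / 32
tau = 1.69 min


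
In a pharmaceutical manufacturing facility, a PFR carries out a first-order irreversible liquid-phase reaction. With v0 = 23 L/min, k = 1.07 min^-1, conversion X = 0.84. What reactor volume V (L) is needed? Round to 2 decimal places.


V = (v0/k) * ln(1/(1-X))
V = (23/1.07) * ln(1/(1-0.84))
V = 21.495327 * ln(6.25)
V = 21.495327 * 1.832581
V = 39.39 L


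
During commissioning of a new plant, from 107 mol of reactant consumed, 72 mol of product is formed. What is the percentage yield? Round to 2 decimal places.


Yield = (moles product / moles consumed) * 100%
Yield = (72 / 107) * 100
Yield = 0.6729 * 100
Yield = 67.29%


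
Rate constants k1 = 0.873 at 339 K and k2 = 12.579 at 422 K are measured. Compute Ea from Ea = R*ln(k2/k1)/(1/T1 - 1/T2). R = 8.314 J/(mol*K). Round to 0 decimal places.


Ea = R * ln(k2/k1) / (1/T1 - 1/T2)
ln(k2/k1) = ln(12.579/0.873) = 2.6678485
1/T1 - 1/T2 = 1/339 - 1/422 = 0.000580184261
Ea = 8.314 * 2.6678485 / 0.000580184261
Ea = 38230 J/mol


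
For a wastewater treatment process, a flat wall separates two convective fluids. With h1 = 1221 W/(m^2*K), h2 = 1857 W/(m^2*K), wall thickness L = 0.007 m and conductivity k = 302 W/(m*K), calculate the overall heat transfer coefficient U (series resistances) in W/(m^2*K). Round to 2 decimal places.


1/U = 1/h1 + L/k + 1/h2
1/U = 1/1221 + 0.007/302 + 1/1857
1/U = 0.0008190008 + 2.31788e-05 + 0.000538503
1/U = 0.0013806826
U = 724.28 W/(m^2*K)


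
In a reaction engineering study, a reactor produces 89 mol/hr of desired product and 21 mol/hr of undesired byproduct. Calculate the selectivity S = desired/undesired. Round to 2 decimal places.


S = desired product rate / undesired product rate
S = 89 / 21
S = 4.24


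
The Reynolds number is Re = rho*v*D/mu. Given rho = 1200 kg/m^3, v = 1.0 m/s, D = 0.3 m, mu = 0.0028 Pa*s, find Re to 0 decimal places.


Re = rho * v * D / mu
Re = 1200 * 1.0 * 0.3 / 0.0028
Re = 360.0 / 0.0028
Re = 128571


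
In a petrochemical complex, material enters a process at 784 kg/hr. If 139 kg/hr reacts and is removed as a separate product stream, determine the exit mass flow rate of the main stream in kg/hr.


Steady-state mass balance on the main outlet: F_out = F_in - F_removed
F_out = 784 - 139
F_out = 645 kg/hr


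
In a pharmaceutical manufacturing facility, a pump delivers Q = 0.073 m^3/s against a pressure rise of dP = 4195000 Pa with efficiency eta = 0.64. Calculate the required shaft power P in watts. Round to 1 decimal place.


P = Q * dP / eta
P = 0.073 * 4195000 / 0.64
P = 306235.0 / 0.64
P = 478492.2 W


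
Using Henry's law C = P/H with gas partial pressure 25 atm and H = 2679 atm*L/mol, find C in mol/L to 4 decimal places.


C = P / H
C = 25 / 2679
C = 0.0093 mol/L


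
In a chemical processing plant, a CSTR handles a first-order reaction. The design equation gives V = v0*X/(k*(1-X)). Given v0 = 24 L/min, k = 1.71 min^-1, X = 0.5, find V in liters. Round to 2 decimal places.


V = v0 * X / (k * (1 - X))
V = 24 * 0.5 / (1.71 * (1 - 0.5))
V = 12.0 / (1.71 * 0.5)
V = 12.0 / 0.855
V = 14.04 L


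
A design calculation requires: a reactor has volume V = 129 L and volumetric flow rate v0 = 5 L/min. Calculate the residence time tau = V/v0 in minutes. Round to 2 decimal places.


tau = V / v0
tau = 129 / 5
tau = 25.80 min


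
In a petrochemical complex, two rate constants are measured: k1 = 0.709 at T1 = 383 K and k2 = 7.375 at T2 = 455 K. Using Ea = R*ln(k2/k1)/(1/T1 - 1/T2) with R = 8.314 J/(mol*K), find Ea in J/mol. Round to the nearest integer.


Ea = R * ln(k2/k1) / (1/T1 - 1/T2)
ln(k2/k1) = ln(7.375/0.709) = 2.3419957
1/T1 - 1/T2 = 1/383 - 1/455 = 0.00041316386
Ea = 8.314 * 2.3419957 / 0.00041316386
Ea = 47127 J/mol


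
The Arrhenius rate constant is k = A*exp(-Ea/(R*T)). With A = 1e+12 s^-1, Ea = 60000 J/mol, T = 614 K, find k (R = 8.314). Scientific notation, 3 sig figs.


k = A * exp(-Ea/(R*T))
k = 1e+12 * exp(-60000 / (8.314 * 614))
k = 1e+12 * exp(-11.753653)
k = 7.86e+06


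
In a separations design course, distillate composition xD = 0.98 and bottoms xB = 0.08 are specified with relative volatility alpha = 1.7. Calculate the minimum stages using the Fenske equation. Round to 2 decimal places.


N_min = ln((xD*(1-xB))/(xB*(1-xD))) / ln(alpha)
Numerator inside ln: 0.9016 / 0.0016 = 563.5
ln(563.5) = 6.334167
ln(alpha) = ln(1.7) = 0.530628
N_min = 6.334167 / 0.530628 = 11.94


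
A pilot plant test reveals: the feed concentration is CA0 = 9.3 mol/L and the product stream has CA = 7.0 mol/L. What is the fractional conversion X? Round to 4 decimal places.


X = (CA0 - CA) / CA0
X = (9.3 - 7.0) / 9.3
X = 2.3 / 9.3
X = 0.2473


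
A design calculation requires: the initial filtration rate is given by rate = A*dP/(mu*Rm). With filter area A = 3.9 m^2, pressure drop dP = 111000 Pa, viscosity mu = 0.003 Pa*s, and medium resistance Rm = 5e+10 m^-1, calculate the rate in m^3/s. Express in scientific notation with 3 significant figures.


rate = A * dP / (mu * Rm)
rate = 3.9 * 111000 / (0.003 * 5e+10)
rate = 432900.0 / 1.500e+08
rate = 2.89e-03 m^3/s


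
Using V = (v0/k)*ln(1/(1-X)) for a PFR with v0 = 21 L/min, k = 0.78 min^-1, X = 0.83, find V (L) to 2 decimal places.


V = (v0/k) * ln(1/(1-X))
V = (21/0.78) * ln(1/(1-0.83))
V = 26.923077 * ln(5.882353)
V = 26.923077 * 1.771957
V = 47.71 L


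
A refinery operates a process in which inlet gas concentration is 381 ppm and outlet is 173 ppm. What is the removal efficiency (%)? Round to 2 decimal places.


Efficiency = (G_in - G_out) / G_in * 100%
Efficiency = (381 - 173) / 381 * 100
Efficiency = 208 / 381 * 100
Efficiency = 54.59%


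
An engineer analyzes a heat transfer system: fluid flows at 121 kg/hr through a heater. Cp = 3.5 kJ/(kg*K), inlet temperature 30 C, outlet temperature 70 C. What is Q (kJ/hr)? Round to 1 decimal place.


Q = m_dot * Cp * (T2 - T1)
Q = 121 * 3.5 * (70 - 30)
Q = 121 * 3.5 * 40
Q = 16940.0 kJ/hr


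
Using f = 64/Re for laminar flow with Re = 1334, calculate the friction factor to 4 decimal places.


f = 64 / Re
f = 64 / 1334
f = 0.0480


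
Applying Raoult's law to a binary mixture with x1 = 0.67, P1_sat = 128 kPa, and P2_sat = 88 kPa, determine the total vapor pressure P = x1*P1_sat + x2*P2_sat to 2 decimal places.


P = x1*P1_sat + x2*P2_sat
x2 = 1 - x1 = 1 - 0.67 = 0.33
P = 0.67*128 + 0.33*88
P = 85.76 + 29.04
P = 114.80 kPa


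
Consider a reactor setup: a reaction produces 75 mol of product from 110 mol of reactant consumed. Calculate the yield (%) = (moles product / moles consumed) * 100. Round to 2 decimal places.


Yield = (moles product / moles consumed) * 100%
Yield = (75 / 110) * 100
Yield = 0.6818 * 100
Yield = 68.18%


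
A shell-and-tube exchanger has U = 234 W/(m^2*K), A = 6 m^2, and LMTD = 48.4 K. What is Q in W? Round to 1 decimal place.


Q = U * A * LMTD
Q = 234 * 6 * 48.4
Q = 67953.6 W


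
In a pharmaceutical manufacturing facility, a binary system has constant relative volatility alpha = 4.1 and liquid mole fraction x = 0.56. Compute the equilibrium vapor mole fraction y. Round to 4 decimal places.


y = alpha*x / (1 + (alpha-1)*x)
y = 4.1*0.56 / (1 + (4.1-1)*0.56)
y = 2.296 / (1 + 1.736)
y = 2.296 / 2.736
y = 0.8392


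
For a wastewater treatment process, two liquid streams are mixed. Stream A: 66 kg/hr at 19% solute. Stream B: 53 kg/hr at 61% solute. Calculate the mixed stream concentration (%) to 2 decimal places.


Mass balance on solute: F1*x1 + F2*x2 = F3*x3
F3 = F1 + F2 = 66 + 53 = 119 kg/hr
x3 = (F1*x1 + F2*x2)/F3
x3 = (66*0.19 + 53*0.61) / 119
x3 = 37.71%


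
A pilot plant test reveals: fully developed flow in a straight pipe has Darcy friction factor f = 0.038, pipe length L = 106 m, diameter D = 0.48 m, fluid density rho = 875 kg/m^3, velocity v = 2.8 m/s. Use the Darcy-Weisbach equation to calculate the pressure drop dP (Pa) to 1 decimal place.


dP = f * (L/D) * (rho*v^2/2)
dP = 0.038 * (106/0.48) * (875*2.8^2/2)
L/D = 220.83333333
rho*v^2/2 = 875*7.84/2 = 3430.0
dP = 0.038 * 220.83333333 * 3430.0
dP = 28783.4 Pa


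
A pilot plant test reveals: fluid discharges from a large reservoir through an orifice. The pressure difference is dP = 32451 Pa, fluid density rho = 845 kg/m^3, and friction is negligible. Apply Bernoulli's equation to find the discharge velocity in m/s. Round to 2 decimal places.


v = sqrt(2*dP/rho)
v = sqrt(2*32451/845)
v = sqrt(76.807101)
v = 8.76 m/s


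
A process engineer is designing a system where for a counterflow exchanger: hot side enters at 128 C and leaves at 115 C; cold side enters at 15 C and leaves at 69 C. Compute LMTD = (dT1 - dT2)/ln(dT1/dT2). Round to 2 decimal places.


dT1 = Th_in - Tc_out = 128 - 69 = 59
dT2 = Th_out - Tc_in = 115 - 15 = 100
LMTD = (dT1 - dT2) / ln(dT1/dT2)
LMTD = (59 - 100) / ln(59/100)
LMTD = 77.71 K


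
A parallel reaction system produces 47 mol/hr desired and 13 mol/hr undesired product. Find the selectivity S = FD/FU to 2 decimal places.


S = desired product rate / undesired product rate
S = 47 / 13
S = 3.62


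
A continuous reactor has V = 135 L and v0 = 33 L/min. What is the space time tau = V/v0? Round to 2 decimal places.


tau = V / v0
tau = 135 / 33
tau = 4.09 min


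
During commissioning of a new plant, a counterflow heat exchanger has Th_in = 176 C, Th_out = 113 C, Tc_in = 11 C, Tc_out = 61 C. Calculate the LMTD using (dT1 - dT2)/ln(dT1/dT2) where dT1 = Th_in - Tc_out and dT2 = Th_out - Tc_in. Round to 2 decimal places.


dT1 = Th_in - Tc_out = 176 - 61 = 115
dT2 = Th_out - Tc_in = 113 - 11 = 102
LMTD = (dT1 - dT2) / ln(dT1/dT2)
LMTD = (115 - 102) / ln(115/102)
LMTD = 108.37 K


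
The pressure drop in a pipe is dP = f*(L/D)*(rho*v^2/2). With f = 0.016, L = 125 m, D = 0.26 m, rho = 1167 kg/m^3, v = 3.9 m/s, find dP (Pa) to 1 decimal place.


dP = f * (L/D) * (rho*v^2/2)
dP = 0.016 * (125/0.26) * (1167*3.9^2/2)
L/D = 480.76923077
rho*v^2/2 = 1167*15.21/2 = 8875.035
dP = 0.016 * 480.76923077 * 8875.035
dP = 68269.5 Pa


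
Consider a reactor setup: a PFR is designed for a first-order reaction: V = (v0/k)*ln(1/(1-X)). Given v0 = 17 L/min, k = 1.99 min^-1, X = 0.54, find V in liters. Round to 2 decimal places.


V = (v0/k) * ln(1/(1-X))
V = (17/1.99) * ln(1/(1-0.54))
V = 8.542714 * ln(2.173913)
V = 8.542714 * 0.776529
V = 6.63 L


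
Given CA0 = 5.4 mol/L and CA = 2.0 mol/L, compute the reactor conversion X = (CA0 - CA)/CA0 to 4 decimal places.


X = (CA0 - CA) / CA0
X = (5.4 - 2.0) / 5.4
X = 3.4 / 5.4
X = 0.6296


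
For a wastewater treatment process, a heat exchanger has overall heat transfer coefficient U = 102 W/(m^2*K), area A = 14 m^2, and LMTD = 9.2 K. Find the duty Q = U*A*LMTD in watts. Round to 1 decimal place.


Q = U * A * LMTD
Q = 102 * 14 * 9.2
Q = 13137.6 W


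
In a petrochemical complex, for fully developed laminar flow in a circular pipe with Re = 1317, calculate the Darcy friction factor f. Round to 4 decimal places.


f = 64 / Re
f = 64 / 1317
f = 0.0486


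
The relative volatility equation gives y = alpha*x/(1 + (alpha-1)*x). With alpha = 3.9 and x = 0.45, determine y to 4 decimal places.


y = alpha*x / (1 + (alpha-1)*x)
y = 3.9*0.45 / (1 + (3.9-1)*0.45)
y = 1.755 / (1 + 1.305)
y = 1.755 / 2.305
y = 0.7614


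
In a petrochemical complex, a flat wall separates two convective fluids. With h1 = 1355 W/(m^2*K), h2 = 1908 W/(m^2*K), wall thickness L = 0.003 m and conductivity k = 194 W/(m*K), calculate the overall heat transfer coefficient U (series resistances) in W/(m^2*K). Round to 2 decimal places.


1/U = 1/h1 + L/k + 1/h2
1/U = 1/1355 + 0.003/194 + 1/1908
1/U = 0.0007380074 + 1.54639e-05 + 0.000524109
1/U = 0.0012775803
U = 782.73 W/(m^2*K)


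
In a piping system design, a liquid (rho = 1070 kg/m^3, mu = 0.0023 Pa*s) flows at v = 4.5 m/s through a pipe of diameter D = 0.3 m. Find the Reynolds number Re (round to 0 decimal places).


Re = rho * v * D / mu
Re = 1070 * 4.5 * 0.3 / 0.0023
Re = 1444.5 / 0.0023
Re = 628043


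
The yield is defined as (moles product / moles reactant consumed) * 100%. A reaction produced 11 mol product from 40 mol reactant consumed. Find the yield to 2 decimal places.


Yield = (moles product / moles consumed) * 100%
Yield = (11 / 40) * 100
Yield = 0.275 * 100
Yield = 27.50%


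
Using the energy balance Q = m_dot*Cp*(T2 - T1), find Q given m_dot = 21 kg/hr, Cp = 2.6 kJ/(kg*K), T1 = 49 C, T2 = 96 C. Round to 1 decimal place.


Q = m_dot * Cp * (T2 - T1)
Q = 21 * 2.6 * (96 - 49)
Q = 21 * 2.6 * 47
Q = 2566.2 kJ/hr


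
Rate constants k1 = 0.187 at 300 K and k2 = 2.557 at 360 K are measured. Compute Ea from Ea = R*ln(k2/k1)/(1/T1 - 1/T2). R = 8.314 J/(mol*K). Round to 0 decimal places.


Ea = R * ln(k2/k1) / (1/T1 - 1/T2)
ln(k2/k1) = ln(2.557/0.187) = 2.6154814
1/T1 - 1/T2 = 1/300 - 1/360 = 0.000555555556
Ea = 8.314 * 2.6154814 / 0.000555555556
Ea = 39141 J/mol


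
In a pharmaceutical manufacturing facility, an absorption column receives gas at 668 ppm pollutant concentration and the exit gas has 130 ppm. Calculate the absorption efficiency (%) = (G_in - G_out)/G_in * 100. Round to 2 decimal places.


Efficiency = (G_in - G_out) / G_in * 100%
Efficiency = (668 - 130) / 668 * 100
Efficiency = 538 / 668 * 100
Efficiency = 80.54%
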